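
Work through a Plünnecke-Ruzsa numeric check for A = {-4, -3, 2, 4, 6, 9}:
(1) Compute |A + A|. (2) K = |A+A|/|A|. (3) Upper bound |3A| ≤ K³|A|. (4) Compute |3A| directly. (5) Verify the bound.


|A| = 6.
Step 1: Compute A + A by enumerating all 36 pairs.
A + A = {-8, -7, -6, -2, -1, 0, 1, 2, 3, 4, 5, 6, 8, 10, 11, 12, 13, 15, 18}, so |A + A| = 19.
Step 2: Doubling constant K = |A + A|/|A| = 19/6 = 19/6 ≈ 3.1667.
Step 3: Plünnecke-Ruzsa gives |3A| ≤ K³·|A| = (3.1667)³ · 6 ≈ 190.5278.
Step 4: Compute 3A = A + A + A directly by enumerating all triples (a,b,c) ∈ A³; |3A| = 35.
Step 5: Check 35 ≤ 190.5278? Yes ✓.

K = 19/6, Plünnecke-Ruzsa bound K³|A| ≈ 190.5278, |3A| = 35, inequality holds.


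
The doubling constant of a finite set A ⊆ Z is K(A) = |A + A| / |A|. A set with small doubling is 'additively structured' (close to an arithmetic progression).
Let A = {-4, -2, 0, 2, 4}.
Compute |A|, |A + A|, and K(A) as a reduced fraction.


|A| = 5.
Compute A + A by enumerating all 25 pairs.
A + A = {-8, -6, -4, -2, 0, 2, 4, 6, 8}, so |A + A| = 9.
K = |A + A| / |A| = 9/5 (already in lowest terms) ≈ 1.8000.
Reference: AP of size 5 gives K = 9/5 ≈ 1.8000; a fully generic set of size 5 gives K ≈ 3.0000.

|A| = 5, |A + A| = 9, K = 9/5.


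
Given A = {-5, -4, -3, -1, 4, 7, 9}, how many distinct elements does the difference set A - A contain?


A - A = {a - a' : a, a' ∈ A}; |A| = 7.
Bounds: 2|A|-1 ≤ |A - A| ≤ |A|² - |A| + 1, i.e. 13 ≤ |A - A| ≤ 43.
Note: 0 ∈ A - A always (from a - a). The set is symmetric: if d ∈ A - A then -d ∈ A - A.
Enumerate nonzero differences d = a - a' with a > a' (then include -d):
Positive differences: {1, 2, 3, 4, 5, 7, 8, 9, 10, 11, 12, 13, 14}
Full difference set: {0} ∪ (positive diffs) ∪ (negative diffs).
|A - A| = 1 + 2·13 = 27 (matches direct enumeration: 27).

|A - A| = 27


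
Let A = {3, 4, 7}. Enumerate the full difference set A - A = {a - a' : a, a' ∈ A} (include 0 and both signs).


A - A = {a - a' : a, a' ∈ A}.
Compute a - a' for each ordered pair (a, a'):
a = 3: 3-3=0, 3-4=-1, 3-7=-4
a = 4: 4-3=1, 4-4=0, 4-7=-3
a = 7: 7-3=4, 7-4=3, 7-7=0
Collecting distinct values (and noting 0 appears from a-a):
A - A = {-4, -3, -1, 0, 1, 3, 4}
|A - A| = 7

A - A = {-4, -3, -1, 0, 1, 3, 4}


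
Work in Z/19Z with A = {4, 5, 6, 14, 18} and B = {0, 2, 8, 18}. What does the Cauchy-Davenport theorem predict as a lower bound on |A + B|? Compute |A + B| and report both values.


Cauchy-Davenport: |A + B| ≥ min(p, |A| + |B| - 1) for A, B nonempty in Z/pZ.
|A| = 5, |B| = 4, p = 19.
CD lower bound = min(19, 5 + 4 - 1) = min(19, 8) = 8.
Compute A + B mod 19 directly:
a = 4: 4+0=4, 4+2=6, 4+8=12, 4+18=3
a = 5: 5+0=5, 5+2=7, 5+8=13, 5+18=4
a = 6: 6+0=6, 6+2=8, 6+8=14, 6+18=5
a = 14: 14+0=14, 14+2=16, 14+8=3, 14+18=13
a = 18: 18+0=18, 18+2=1, 18+8=7, 18+18=17
A + B = {1, 3, 4, 5, 6, 7, 8, 12, 13, 14, 16, 17, 18}, so |A + B| = 13.
Verify: 13 ≥ 8? Yes ✓.

CD lower bound = 8, actual |A + B| = 13.


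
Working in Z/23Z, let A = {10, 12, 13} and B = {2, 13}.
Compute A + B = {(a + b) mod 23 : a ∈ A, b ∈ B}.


Work in Z/23Z: reduce every sum a + b modulo 23.
Enumerate all 6 pairs:
a = 10: 10+2=12, 10+13=0
a = 12: 12+2=14, 12+13=2
a = 13: 13+2=15, 13+13=3
Distinct residues collected: {0, 2, 3, 12, 14, 15}
|A + B| = 6 (out of 23 total residues).

A + B = {0, 2, 3, 12, 14, 15}


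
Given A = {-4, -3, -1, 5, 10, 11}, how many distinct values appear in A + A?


A + A = {a + a' : a, a' ∈ A}; |A| = 6.
General bounds: 2|A| - 1 ≤ |A + A| ≤ |A|(|A|+1)/2, i.e. 11 ≤ |A + A| ≤ 21.
Lower bound 2|A|-1 is attained iff A is an arithmetic progression.
Enumerate sums a + a' for a ≤ a' (symmetric, so this suffices):
a = -4: -4+-4=-8, -4+-3=-7, -4+-1=-5, -4+5=1, -4+10=6, -4+11=7
a = -3: -3+-3=-6, -3+-1=-4, -3+5=2, -3+10=7, -3+11=8
a = -1: -1+-1=-2, -1+5=4, -1+10=9, -1+11=10
a = 5: 5+5=10, 5+10=15, 5+11=16
a = 10: 10+10=20, 10+11=21
a = 11: 11+11=22
Distinct sums: {-8, -7, -6, -5, -4, -2, 1, 2, 4, 6, 7, 8, 9, 10, 15, 16, 20, 21, 22}
|A + A| = 19

|A + A| = 19


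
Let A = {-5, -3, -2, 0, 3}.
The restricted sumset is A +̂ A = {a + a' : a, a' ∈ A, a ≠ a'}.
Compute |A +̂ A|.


Restricted sumset: A +̂ A = {a + a' : a ∈ A, a' ∈ A, a ≠ a'}.
Equivalently, take A + A and drop any sum 2a that is achievable ONLY as a + a for a ∈ A (i.e. sums representable only with equal summands).
Enumerate pairs (a, a') with a < a' (symmetric, so each unordered pair gives one sum; this covers all a ≠ a'):
  -5 + -3 = -8
  -5 + -2 = -7
  -5 + 0 = -5
  -5 + 3 = -2
  -3 + -2 = -5
  -3 + 0 = -3
  -3 + 3 = 0
  -2 + 0 = -2
  -2 + 3 = 1
  0 + 3 = 3
Collected distinct sums: {-8, -7, -5, -3, -2, 0, 1, 3}
|A +̂ A| = 8
(Reference bound: |A +̂ A| ≥ 2|A| - 3 for |A| ≥ 2, with |A| = 5 giving ≥ 7.)

|A +̂ A| = 8


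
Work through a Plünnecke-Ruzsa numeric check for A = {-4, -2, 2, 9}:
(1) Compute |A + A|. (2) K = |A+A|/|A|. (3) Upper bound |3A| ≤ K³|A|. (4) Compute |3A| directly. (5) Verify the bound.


|A| = 4.
Step 1: Compute A + A by enumerating all 16 pairs.
A + A = {-8, -6, -4, -2, 0, 4, 5, 7, 11, 18}, so |A + A| = 10.
Step 2: Doubling constant K = |A + A|/|A| = 10/4 = 10/4 ≈ 2.5000.
Step 3: Plünnecke-Ruzsa gives |3A| ≤ K³·|A| = (2.5000)³ · 4 ≈ 62.5000.
Step 4: Compute 3A = A + A + A directly by enumerating all triples (a,b,c) ∈ A³; |3A| = 19.
Step 5: Check 19 ≤ 62.5000? Yes ✓.

K = 10/4, Plünnecke-Ruzsa bound K³|A| ≈ 62.5000, |3A| = 19, inequality holds.


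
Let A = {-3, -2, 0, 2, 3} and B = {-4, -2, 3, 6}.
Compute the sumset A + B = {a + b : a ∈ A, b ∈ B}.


A + B = {a + b : a ∈ A, b ∈ B}.
Enumerate all |A|·|B| = 5·4 = 20 pairs (a, b) and collect distinct sums.
a = -3: -3+-4=-7, -3+-2=-5, -3+3=0, -3+6=3
a = -2: -2+-4=-6, -2+-2=-4, -2+3=1, -2+6=4
a = 0: 0+-4=-4, 0+-2=-2, 0+3=3, 0+6=6
a = 2: 2+-4=-2, 2+-2=0, 2+3=5, 2+6=8
a = 3: 3+-4=-1, 3+-2=1, 3+3=6, 3+6=9
Collecting distinct sums: A + B = {-7, -6, -5, -4, -2, -1, 0, 1, 3, 4, 5, 6, 8, 9}
|A + B| = 14

A + B = {-7, -6, -5, -4, -2, -1, 0, 1, 3, 4, 5, 6, 8, 9}


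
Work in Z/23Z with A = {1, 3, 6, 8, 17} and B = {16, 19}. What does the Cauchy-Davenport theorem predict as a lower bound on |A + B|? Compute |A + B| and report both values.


Cauchy-Davenport: |A + B| ≥ min(p, |A| + |B| - 1) for A, B nonempty in Z/pZ.
|A| = 5, |B| = 2, p = 23.
CD lower bound = min(23, 5 + 2 - 1) = min(23, 6) = 6.
Compute A + B mod 23 directly:
a = 1: 1+16=17, 1+19=20
a = 3: 3+16=19, 3+19=22
a = 6: 6+16=22, 6+19=2
a = 8: 8+16=1, 8+19=4
a = 17: 17+16=10, 17+19=13
A + B = {1, 2, 4, 10, 13, 17, 19, 20, 22}, so |A + B| = 9.
Verify: 9 ≥ 6? Yes ✓.

CD lower bound = 6, actual |A + B| = 9.


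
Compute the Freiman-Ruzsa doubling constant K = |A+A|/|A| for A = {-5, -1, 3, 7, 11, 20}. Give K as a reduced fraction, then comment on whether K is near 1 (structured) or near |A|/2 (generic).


|A| = 6.
Compute A + A by enumerating all 36 pairs.
A + A = {-10, -6, -2, 2, 6, 10, 14, 15, 18, 19, 22, 23, 27, 31, 40}, so |A + A| = 15.
K = |A + A| / |A| = 15/6 = 5/2 ≈ 2.5000.
Reference: AP of size 6 gives K = 11/6 ≈ 1.8333; a fully generic set of size 6 gives K ≈ 3.5000.

|A| = 6, |A + A| = 15, K = 15/6 = 5/2.


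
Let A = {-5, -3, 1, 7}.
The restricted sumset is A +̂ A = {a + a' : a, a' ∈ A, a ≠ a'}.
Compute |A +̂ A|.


Restricted sumset: A +̂ A = {a + a' : a ∈ A, a' ∈ A, a ≠ a'}.
Equivalently, take A + A and drop any sum 2a that is achievable ONLY as a + a for a ∈ A (i.e. sums representable only with equal summands).
Enumerate pairs (a, a') with a < a' (symmetric, so each unordered pair gives one sum; this covers all a ≠ a'):
  -5 + -3 = -8
  -5 + 1 = -4
  -5 + 7 = 2
  -3 + 1 = -2
  -3 + 7 = 4
  1 + 7 = 8
Collected distinct sums: {-8, -4, -2, 2, 4, 8}
|A +̂ A| = 6
(Reference bound: |A +̂ A| ≥ 2|A| - 3 for |A| ≥ 2, with |A| = 4 giving ≥ 5.)

|A +̂ A| = 6


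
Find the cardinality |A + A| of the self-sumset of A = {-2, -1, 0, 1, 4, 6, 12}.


A + A = {a + a' : a, a' ∈ A}; |A| = 7.
General bounds: 2|A| - 1 ≤ |A + A| ≤ |A|(|A|+1)/2, i.e. 13 ≤ |A + A| ≤ 28.
Lower bound 2|A|-1 is attained iff A is an arithmetic progression.
Enumerate sums a + a' for a ≤ a' (symmetric, so this suffices):
a = -2: -2+-2=-4, -2+-1=-3, -2+0=-2, -2+1=-1, -2+4=2, -2+6=4, -2+12=10
a = -1: -1+-1=-2, -1+0=-1, -1+1=0, -1+4=3, -1+6=5, -1+12=11
a = 0: 0+0=0, 0+1=1, 0+4=4, 0+6=6, 0+12=12
a = 1: 1+1=2, 1+4=5, 1+6=7, 1+12=13
a = 4: 4+4=8, 4+6=10, 4+12=16
a = 6: 6+6=12, 6+12=18
a = 12: 12+12=24
Distinct sums: {-4, -3, -2, -1, 0, 1, 2, 3, 4, 5, 6, 7, 8, 10, 11, 12, 13, 16, 18, 24}
|A + A| = 20

|A + A| = 20


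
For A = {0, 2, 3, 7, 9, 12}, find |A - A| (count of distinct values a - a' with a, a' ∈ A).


A - A = {a - a' : a, a' ∈ A}; |A| = 6.
Bounds: 2|A|-1 ≤ |A - A| ≤ |A|² - |A| + 1, i.e. 11 ≤ |A - A| ≤ 31.
Note: 0 ∈ A - A always (from a - a). The set is symmetric: if d ∈ A - A then -d ∈ A - A.
Enumerate nonzero differences d = a - a' with a > a' (then include -d):
Positive differences: {1, 2, 3, 4, 5, 6, 7, 9, 10, 12}
Full difference set: {0} ∪ (positive diffs) ∪ (negative diffs).
|A - A| = 1 + 2·10 = 21 (matches direct enumeration: 21).

|A - A| = 21


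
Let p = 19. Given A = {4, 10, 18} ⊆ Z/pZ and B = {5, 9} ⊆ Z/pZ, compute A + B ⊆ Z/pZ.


Work in Z/19Z: reduce every sum a + b modulo 19.
Enumerate all 6 pairs:
a = 4: 4+5=9, 4+9=13
a = 10: 10+5=15, 10+9=0
a = 18: 18+5=4, 18+9=8
Distinct residues collected: {0, 4, 8, 9, 13, 15}
|A + B| = 6 (out of 19 total residues).

A + B = {0, 4, 8, 9, 13, 15}


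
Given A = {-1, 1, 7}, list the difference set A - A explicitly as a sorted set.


A - A = {a - a' : a, a' ∈ A}.
Compute a - a' for each ordered pair (a, a'):
a = -1: -1--1=0, -1-1=-2, -1-7=-8
a = 1: 1--1=2, 1-1=0, 1-7=-6
a = 7: 7--1=8, 7-1=6, 7-7=0
Collecting distinct values (and noting 0 appears from a-a):
A - A = {-8, -6, -2, 0, 2, 6, 8}
|A - A| = 7

A - A = {-8, -6, -2, 0, 2, 6, 8}


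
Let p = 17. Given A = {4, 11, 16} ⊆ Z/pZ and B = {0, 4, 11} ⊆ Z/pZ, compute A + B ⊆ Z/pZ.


Work in Z/17Z: reduce every sum a + b modulo 17.
Enumerate all 9 pairs:
a = 4: 4+0=4, 4+4=8, 4+11=15
a = 11: 11+0=11, 11+4=15, 11+11=5
a = 16: 16+0=16, 16+4=3, 16+11=10
Distinct residues collected: {3, 4, 5, 8, 10, 11, 15, 16}
|A + B| = 8 (out of 17 total residues).

A + B = {3, 4, 5, 8, 10, 11, 15, 16}


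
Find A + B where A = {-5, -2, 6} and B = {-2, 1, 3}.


A + B = {a + b : a ∈ A, b ∈ B}.
Enumerate all |A|·|B| = 3·3 = 9 pairs (a, b) and collect distinct sums.
a = -5: -5+-2=-7, -5+1=-4, -5+3=-2
a = -2: -2+-2=-4, -2+1=-1, -2+3=1
a = 6: 6+-2=4, 6+1=7, 6+3=9
Collecting distinct sums: A + B = {-7, -4, -2, -1, 1, 4, 7, 9}
|A + B| = 8

A + B = {-7, -4, -2, -1, 1, 4, 7, 9}


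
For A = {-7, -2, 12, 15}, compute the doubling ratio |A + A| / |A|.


|A| = 4.
Compute A + A by enumerating all 16 pairs.
A + A = {-14, -9, -4, 5, 8, 10, 13, 24, 27, 30}, so |A + A| = 10.
K = |A + A| / |A| = 10/4 = 5/2 ≈ 2.5000.
Reference: AP of size 4 gives K = 7/4 ≈ 1.7500; a fully generic set of size 4 gives K ≈ 2.5000.

|A| = 4, |A + A| = 10, K = 10/4 = 5/2.


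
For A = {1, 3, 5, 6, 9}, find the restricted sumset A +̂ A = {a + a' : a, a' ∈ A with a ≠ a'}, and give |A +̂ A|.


Restricted sumset: A +̂ A = {a + a' : a ∈ A, a' ∈ A, a ≠ a'}.
Equivalently, take A + A and drop any sum 2a that is achievable ONLY as a + a for a ∈ A (i.e. sums representable only with equal summands).
Enumerate pairs (a, a') with a < a' (symmetric, so each unordered pair gives one sum; this covers all a ≠ a'):
  1 + 3 = 4
  1 + 5 = 6
  1 + 6 = 7
  1 + 9 = 10
  3 + 5 = 8
  3 + 6 = 9
  3 + 9 = 12
  5 + 6 = 11
  5 + 9 = 14
  6 + 9 = 15
Collected distinct sums: {4, 6, 7, 8, 9, 10, 11, 12, 14, 15}
|A +̂ A| = 10
(Reference bound: |A +̂ A| ≥ 2|A| - 3 for |A| ≥ 2, with |A| = 5 giving ≥ 7.)

|A +̂ A| = 10


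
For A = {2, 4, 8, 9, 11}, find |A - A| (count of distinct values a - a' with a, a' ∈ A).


A - A = {a - a' : a, a' ∈ A}; |A| = 5.
Bounds: 2|A|-1 ≤ |A - A| ≤ |A|² - |A| + 1, i.e. 9 ≤ |A - A| ≤ 21.
Note: 0 ∈ A - A always (from a - a). The set is symmetric: if d ∈ A - A then -d ∈ A - A.
Enumerate nonzero differences d = a - a' with a > a' (then include -d):
Positive differences: {1, 2, 3, 4, 5, 6, 7, 9}
Full difference set: {0} ∪ (positive diffs) ∪ (negative diffs).
|A - A| = 1 + 2·8 = 17 (matches direct enumeration: 17).

|A - A| = 17


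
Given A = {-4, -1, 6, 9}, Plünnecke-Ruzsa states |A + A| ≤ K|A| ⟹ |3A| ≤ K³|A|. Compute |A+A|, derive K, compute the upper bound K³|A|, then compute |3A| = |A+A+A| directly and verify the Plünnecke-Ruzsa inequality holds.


|A| = 4.
Step 1: Compute A + A by enumerating all 16 pairs.
A + A = {-8, -5, -2, 2, 5, 8, 12, 15, 18}, so |A + A| = 9.
Step 2: Doubling constant K = |A + A|/|A| = 9/4 = 9/4 ≈ 2.2500.
Step 3: Plünnecke-Ruzsa gives |3A| ≤ K³·|A| = (2.2500)³ · 4 ≈ 45.5625.
Step 4: Compute 3A = A + A + A directly by enumerating all triples (a,b,c) ∈ A³; |3A| = 16.
Step 5: Check 16 ≤ 45.5625? Yes ✓.

K = 9/4, Plünnecke-Ruzsa bound K³|A| ≈ 45.5625, |3A| = 16, inequality holds.


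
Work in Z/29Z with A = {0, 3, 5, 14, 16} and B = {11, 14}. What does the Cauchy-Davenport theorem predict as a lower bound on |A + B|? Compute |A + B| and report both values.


Cauchy-Davenport: |A + B| ≥ min(p, |A| + |B| - 1) for A, B nonempty in Z/pZ.
|A| = 5, |B| = 2, p = 29.
CD lower bound = min(29, 5 + 2 - 1) = min(29, 6) = 6.
Compute A + B mod 29 directly:
a = 0: 0+11=11, 0+14=14
a = 3: 3+11=14, 3+14=17
a = 5: 5+11=16, 5+14=19
a = 14: 14+11=25, 14+14=28
a = 16: 16+11=27, 16+14=1
A + B = {1, 11, 14, 16, 17, 19, 25, 27, 28}, so |A + B| = 9.
Verify: 9 ≥ 6? Yes ✓.

CD lower bound = 6, actual |A + B| = 9.


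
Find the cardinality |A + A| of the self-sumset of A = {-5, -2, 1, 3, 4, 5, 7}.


A + A = {a + a' : a, a' ∈ A}; |A| = 7.
General bounds: 2|A| - 1 ≤ |A + A| ≤ |A|(|A|+1)/2, i.e. 13 ≤ |A + A| ≤ 28.
Lower bound 2|A|-1 is attained iff A is an arithmetic progression.
Enumerate sums a + a' for a ≤ a' (symmetric, so this suffices):
a = -5: -5+-5=-10, -5+-2=-7, -5+1=-4, -5+3=-2, -5+4=-1, -5+5=0, -5+7=2
a = -2: -2+-2=-4, -2+1=-1, -2+3=1, -2+4=2, -2+5=3, -2+7=5
a = 1: 1+1=2, 1+3=4, 1+4=5, 1+5=6, 1+7=8
a = 3: 3+3=6, 3+4=7, 3+5=8, 3+7=10
a = 4: 4+4=8, 4+5=9, 4+7=11
a = 5: 5+5=10, 5+7=12
a = 7: 7+7=14
Distinct sums: {-10, -7, -4, -2, -1, 0, 1, 2, 3, 4, 5, 6, 7, 8, 9, 10, 11, 12, 14}
|A + A| = 19

|A + A| = 19


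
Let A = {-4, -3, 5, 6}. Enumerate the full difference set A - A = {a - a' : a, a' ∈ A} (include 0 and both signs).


A - A = {a - a' : a, a' ∈ A}.
Compute a - a' for each ordered pair (a, a'):
a = -4: -4--4=0, -4--3=-1, -4-5=-9, -4-6=-10
a = -3: -3--4=1, -3--3=0, -3-5=-8, -3-6=-9
a = 5: 5--4=9, 5--3=8, 5-5=0, 5-6=-1
a = 6: 6--4=10, 6--3=9, 6-5=1, 6-6=0
Collecting distinct values (and noting 0 appears from a-a):
A - A = {-10, -9, -8, -1, 0, 1, 8, 9, 10}
|A - A| = 9

A - A = {-10, -9, -8, -1, 0, 1, 8, 9, 10}


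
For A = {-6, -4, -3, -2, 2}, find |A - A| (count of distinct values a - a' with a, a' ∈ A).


A - A = {a - a' : a, a' ∈ A}; |A| = 5.
Bounds: 2|A|-1 ≤ |A - A| ≤ |A|² - |A| + 1, i.e. 9 ≤ |A - A| ≤ 21.
Note: 0 ∈ A - A always (from a - a). The set is symmetric: if d ∈ A - A then -d ∈ A - A.
Enumerate nonzero differences d = a - a' with a > a' (then include -d):
Positive differences: {1, 2, 3, 4, 5, 6, 8}
Full difference set: {0} ∪ (positive diffs) ∪ (negative diffs).
|A - A| = 1 + 2·7 = 15 (matches direct enumeration: 15).

|A - A| = 15


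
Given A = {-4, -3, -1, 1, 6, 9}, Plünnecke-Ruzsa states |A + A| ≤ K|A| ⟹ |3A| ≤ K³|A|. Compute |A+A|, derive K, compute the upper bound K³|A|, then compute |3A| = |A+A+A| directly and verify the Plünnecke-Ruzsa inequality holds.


|A| = 6.
Step 1: Compute A + A by enumerating all 36 pairs.
A + A = {-8, -7, -6, -5, -4, -3, -2, 0, 2, 3, 5, 6, 7, 8, 10, 12, 15, 18}, so |A + A| = 18.
Step 2: Doubling constant K = |A + A|/|A| = 18/6 = 18/6 ≈ 3.0000.
Step 3: Plünnecke-Ruzsa gives |3A| ≤ K³·|A| = (3.0000)³ · 6 ≈ 162.0000.
Step 4: Compute 3A = A + A + A directly by enumerating all triples (a,b,c) ∈ A³; |3A| = 34.
Step 5: Check 34 ≤ 162.0000? Yes ✓.

K = 18/6, Plünnecke-Ruzsa bound K³|A| ≈ 162.0000, |3A| = 34, inequality holds.


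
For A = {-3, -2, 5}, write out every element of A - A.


A - A = {a - a' : a, a' ∈ A}.
Compute a - a' for each ordered pair (a, a'):
a = -3: -3--3=0, -3--2=-1, -3-5=-8
a = -2: -2--3=1, -2--2=0, -2-5=-7
a = 5: 5--3=8, 5--2=7, 5-5=0
Collecting distinct values (and noting 0 appears from a-a):
A - A = {-8, -7, -1, 0, 1, 7, 8}
|A - A| = 7

A - A = {-8, -7, -1, 0, 1, 7, 8}


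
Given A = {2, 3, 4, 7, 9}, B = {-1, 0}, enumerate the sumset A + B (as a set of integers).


A + B = {a + b : a ∈ A, b ∈ B}.
Enumerate all |A|·|B| = 5·2 = 10 pairs (a, b) and collect distinct sums.
a = 2: 2+-1=1, 2+0=2
a = 3: 3+-1=2, 3+0=3
a = 4: 4+-1=3, 4+0=4
a = 7: 7+-1=6, 7+0=7
a = 9: 9+-1=8, 9+0=9
Collecting distinct sums: A + B = {1, 2, 3, 4, 6, 7, 8, 9}
|A + B| = 8

A + B = {1, 2, 3, 4, 6, 7, 8, 9}


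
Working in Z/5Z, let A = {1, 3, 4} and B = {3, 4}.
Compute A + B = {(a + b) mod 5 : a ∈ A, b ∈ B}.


Work in Z/5Z: reduce every sum a + b modulo 5.
Enumerate all 6 pairs:
a = 1: 1+3=4, 1+4=0
a = 3: 3+3=1, 3+4=2
a = 4: 4+3=2, 4+4=3
Distinct residues collected: {0, 1, 2, 3, 4}
|A + B| = 5 (out of 5 total residues).

A + B = {0, 1, 2, 3, 4}


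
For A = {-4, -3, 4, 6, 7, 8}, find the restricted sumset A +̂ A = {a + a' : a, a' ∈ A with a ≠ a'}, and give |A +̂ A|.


Restricted sumset: A +̂ A = {a + a' : a ∈ A, a' ∈ A, a ≠ a'}.
Equivalently, take A + A and drop any sum 2a that is achievable ONLY as a + a for a ∈ A (i.e. sums representable only with equal summands).
Enumerate pairs (a, a') with a < a' (symmetric, so each unordered pair gives one sum; this covers all a ≠ a'):
  -4 + -3 = -7
  -4 + 4 = 0
  -4 + 6 = 2
  -4 + 7 = 3
  -4 + 8 = 4
  -3 + 4 = 1
  -3 + 6 = 3
  -3 + 7 = 4
  -3 + 8 = 5
  4 + 6 = 10
  4 + 7 = 11
  4 + 8 = 12
  6 + 7 = 13
  6 + 8 = 14
  7 + 8 = 15
Collected distinct sums: {-7, 0, 1, 2, 3, 4, 5, 10, 11, 12, 13, 14, 15}
|A +̂ A| = 13
(Reference bound: |A +̂ A| ≥ 2|A| - 3 for |A| ≥ 2, with |A| = 6 giving ≥ 9.)

|A +̂ A| = 13


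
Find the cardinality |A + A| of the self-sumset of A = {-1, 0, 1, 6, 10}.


A + A = {a + a' : a, a' ∈ A}; |A| = 5.
General bounds: 2|A| - 1 ≤ |A + A| ≤ |A|(|A|+1)/2, i.e. 9 ≤ |A + A| ≤ 15.
Lower bound 2|A|-1 is attained iff A is an arithmetic progression.
Enumerate sums a + a' for a ≤ a' (symmetric, so this suffices):
a = -1: -1+-1=-2, -1+0=-1, -1+1=0, -1+6=5, -1+10=9
a = 0: 0+0=0, 0+1=1, 0+6=6, 0+10=10
a = 1: 1+1=2, 1+6=7, 1+10=11
a = 6: 6+6=12, 6+10=16
a = 10: 10+10=20
Distinct sums: {-2, -1, 0, 1, 2, 5, 6, 7, 9, 10, 11, 12, 16, 20}
|A + A| = 14

|A + A| = 14


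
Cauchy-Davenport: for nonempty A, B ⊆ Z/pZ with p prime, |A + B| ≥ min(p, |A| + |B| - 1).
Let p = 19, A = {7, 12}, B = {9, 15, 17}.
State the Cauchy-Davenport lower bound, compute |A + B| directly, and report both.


Cauchy-Davenport: |A + B| ≥ min(p, |A| + |B| - 1) for A, B nonempty in Z/pZ.
|A| = 2, |B| = 3, p = 19.
CD lower bound = min(19, 2 + 3 - 1) = min(19, 4) = 4.
Compute A + B mod 19 directly:
a = 7: 7+9=16, 7+15=3, 7+17=5
a = 12: 12+9=2, 12+15=8, 12+17=10
A + B = {2, 3, 5, 8, 10, 16}, so |A + B| = 6.
Verify: 6 ≥ 4? Yes ✓.

CD lower bound = 4, actual |A + B| = 6.


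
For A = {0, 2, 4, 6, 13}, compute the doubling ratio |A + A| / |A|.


|A| = 5.
Compute A + A by enumerating all 25 pairs.
A + A = {0, 2, 4, 6, 8, 10, 12, 13, 15, 17, 19, 26}, so |A + A| = 12.
K = |A + A| / |A| = 12/5 (already in lowest terms) ≈ 2.4000.
Reference: AP of size 5 gives K = 9/5 ≈ 1.8000; a fully generic set of size 5 gives K ≈ 3.0000.

|A| = 5, |A + A| = 12, K = 12/5.


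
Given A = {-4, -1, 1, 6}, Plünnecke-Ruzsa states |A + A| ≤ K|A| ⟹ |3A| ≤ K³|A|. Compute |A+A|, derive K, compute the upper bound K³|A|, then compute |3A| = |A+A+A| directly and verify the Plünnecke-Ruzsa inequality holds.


|A| = 4.
Step 1: Compute A + A by enumerating all 16 pairs.
A + A = {-8, -5, -3, -2, 0, 2, 5, 7, 12}, so |A + A| = 9.
Step 2: Doubling constant K = |A + A|/|A| = 9/4 = 9/4 ≈ 2.2500.
Step 3: Plünnecke-Ruzsa gives |3A| ≤ K³·|A| = (2.2500)³ · 4 ≈ 45.5625.
Step 4: Compute 3A = A + A + A directly by enumerating all triples (a,b,c) ∈ A³; |3A| = 16.
Step 5: Check 16 ≤ 45.5625? Yes ✓.

K = 9/4, Plünnecke-Ruzsa bound K³|A| ≈ 45.5625, |3A| = 16, inequality holds.


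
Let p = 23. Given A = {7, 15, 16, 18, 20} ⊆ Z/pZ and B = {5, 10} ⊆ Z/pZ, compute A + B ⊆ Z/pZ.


Work in Z/23Z: reduce every sum a + b modulo 23.
Enumerate all 10 pairs:
a = 7: 7+5=12, 7+10=17
a = 15: 15+5=20, 15+10=2
a = 16: 16+5=21, 16+10=3
a = 18: 18+5=0, 18+10=5
a = 20: 20+5=2, 20+10=7
Distinct residues collected: {0, 2, 3, 5, 7, 12, 17, 20, 21}
|A + B| = 9 (out of 23 total residues).

A + B = {0, 2, 3, 5, 7, 12, 17, 20, 21}


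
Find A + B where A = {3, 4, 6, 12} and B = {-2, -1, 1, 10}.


A + B = {a + b : a ∈ A, b ∈ B}.
Enumerate all |A|·|B| = 4·4 = 16 pairs (a, b) and collect distinct sums.
a = 3: 3+-2=1, 3+-1=2, 3+1=4, 3+10=13
a = 4: 4+-2=2, 4+-1=3, 4+1=5, 4+10=14
a = 6: 6+-2=4, 6+-1=5, 6+1=7, 6+10=16
a = 12: 12+-2=10, 12+-1=11, 12+1=13, 12+10=22
Collecting distinct sums: A + B = {1, 2, 3, 4, 5, 7, 10, 11, 13, 14, 16, 22}
|A + B| = 12

A + B = {1, 2, 3, 4, 5, 7, 10, 11, 13, 14, 16, 22}


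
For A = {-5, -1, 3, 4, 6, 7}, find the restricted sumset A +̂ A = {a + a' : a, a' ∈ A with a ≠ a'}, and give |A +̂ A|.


Restricted sumset: A +̂ A = {a + a' : a ∈ A, a' ∈ A, a ≠ a'}.
Equivalently, take A + A and drop any sum 2a that is achievable ONLY as a + a for a ∈ A (i.e. sums representable only with equal summands).
Enumerate pairs (a, a') with a < a' (symmetric, so each unordered pair gives one sum; this covers all a ≠ a'):
  -5 + -1 = -6
  -5 + 3 = -2
  -5 + 4 = -1
  -5 + 6 = 1
  -5 + 7 = 2
  -1 + 3 = 2
  -1 + 4 = 3
  -1 + 6 = 5
  -1 + 7 = 6
  3 + 4 = 7
  3 + 6 = 9
  3 + 7 = 10
  4 + 6 = 10
  4 + 7 = 11
  6 + 7 = 13
Collected distinct sums: {-6, -2, -1, 1, 2, 3, 5, 6, 7, 9, 10, 11, 13}
|A +̂ A| = 13
(Reference bound: |A +̂ A| ≥ 2|A| - 3 for |A| ≥ 2, with |A| = 6 giving ≥ 9.)

|A +̂ A| = 13


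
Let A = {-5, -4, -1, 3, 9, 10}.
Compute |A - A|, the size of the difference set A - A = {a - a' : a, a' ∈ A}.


A - A = {a - a' : a, a' ∈ A}; |A| = 6.
Bounds: 2|A|-1 ≤ |A - A| ≤ |A|² - |A| + 1, i.e. 11 ≤ |A - A| ≤ 31.
Note: 0 ∈ A - A always (from a - a). The set is symmetric: if d ∈ A - A then -d ∈ A - A.
Enumerate nonzero differences d = a - a' with a > a' (then include -d):
Positive differences: {1, 3, 4, 6, 7, 8, 10, 11, 13, 14, 15}
Full difference set: {0} ∪ (positive diffs) ∪ (negative diffs).
|A - A| = 1 + 2·11 = 23 (matches direct enumeration: 23).

|A - A| = 23


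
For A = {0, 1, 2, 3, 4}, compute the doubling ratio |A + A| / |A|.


|A| = 5.
Compute A + A by enumerating all 25 pairs.
A + A = {0, 1, 2, 3, 4, 5, 6, 7, 8}, so |A + A| = 9.
K = |A + A| / |A| = 9/5 (already in lowest terms) ≈ 1.8000.
Reference: AP of size 5 gives K = 9/5 ≈ 1.8000; a fully generic set of size 5 gives K ≈ 3.0000.

|A| = 5, |A + A| = 9, K = 9/5.


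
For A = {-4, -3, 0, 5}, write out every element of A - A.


A - A = {a - a' : a, a' ∈ A}.
Compute a - a' for each ordered pair (a, a'):
a = -4: -4--4=0, -4--3=-1, -4-0=-4, -4-5=-9
a = -3: -3--4=1, -3--3=0, -3-0=-3, -3-5=-8
a = 0: 0--4=4, 0--3=3, 0-0=0, 0-5=-5
a = 5: 5--4=9, 5--3=8, 5-0=5, 5-5=0
Collecting distinct values (and noting 0 appears from a-a):
A - A = {-9, -8, -5, -4, -3, -1, 0, 1, 3, 4, 5, 8, 9}
|A - A| = 13

A - A = {-9, -8, -5, -4, -3, -1, 0, 1, 3, 4, 5, 8, 9}


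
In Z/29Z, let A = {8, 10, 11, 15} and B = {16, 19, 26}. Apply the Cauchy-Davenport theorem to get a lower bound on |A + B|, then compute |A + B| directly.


Cauchy-Davenport: |A + B| ≥ min(p, |A| + |B| - 1) for A, B nonempty in Z/pZ.
|A| = 4, |B| = 3, p = 29.
CD lower bound = min(29, 4 + 3 - 1) = min(29, 6) = 6.
Compute A + B mod 29 directly:
a = 8: 8+16=24, 8+19=27, 8+26=5
a = 10: 10+16=26, 10+19=0, 10+26=7
a = 11: 11+16=27, 11+19=1, 11+26=8
a = 15: 15+16=2, 15+19=5, 15+26=12
A + B = {0, 1, 2, 5, 7, 8, 12, 24, 26, 27}, so |A + B| = 10.
Verify: 10 ≥ 6? Yes ✓.

CD lower bound = 6, actual |A + B| = 10.


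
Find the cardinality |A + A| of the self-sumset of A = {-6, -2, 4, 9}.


A + A = {a + a' : a, a' ∈ A}; |A| = 4.
General bounds: 2|A| - 1 ≤ |A + A| ≤ |A|(|A|+1)/2, i.e. 7 ≤ |A + A| ≤ 10.
Lower bound 2|A|-1 is attained iff A is an arithmetic progression.
Enumerate sums a + a' for a ≤ a' (symmetric, so this suffices):
a = -6: -6+-6=-12, -6+-2=-8, -6+4=-2, -6+9=3
a = -2: -2+-2=-4, -2+4=2, -2+9=7
a = 4: 4+4=8, 4+9=13
a = 9: 9+9=18
Distinct sums: {-12, -8, -4, -2, 2, 3, 7, 8, 13, 18}
|A + A| = 10

|A + A| = 10


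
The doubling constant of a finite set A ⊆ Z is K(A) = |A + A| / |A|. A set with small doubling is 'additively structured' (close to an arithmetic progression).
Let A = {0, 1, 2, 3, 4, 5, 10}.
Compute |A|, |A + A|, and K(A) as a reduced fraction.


|A| = 7.
Compute A + A by enumerating all 49 pairs.
A + A = {0, 1, 2, 3, 4, 5, 6, 7, 8, 9, 10, 11, 12, 13, 14, 15, 20}, so |A + A| = 17.
K = |A + A| / |A| = 17/7 (already in lowest terms) ≈ 2.4286.
Reference: AP of size 7 gives K = 13/7 ≈ 1.8571; a fully generic set of size 7 gives K ≈ 4.0000.

|A| = 7, |A + A| = 17, K = 17/7.


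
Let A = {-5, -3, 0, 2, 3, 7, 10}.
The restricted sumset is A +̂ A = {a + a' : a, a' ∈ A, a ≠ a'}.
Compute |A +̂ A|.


Restricted sumset: A +̂ A = {a + a' : a ∈ A, a' ∈ A, a ≠ a'}.
Equivalently, take A + A and drop any sum 2a that is achievable ONLY as a + a for a ∈ A (i.e. sums representable only with equal summands).
Enumerate pairs (a, a') with a < a' (symmetric, so each unordered pair gives one sum; this covers all a ≠ a'):
  -5 + -3 = -8
  -5 + 0 = -5
  -5 + 2 = -3
  -5 + 3 = -2
  -5 + 7 = 2
  -5 + 10 = 5
  -3 + 0 = -3
  -3 + 2 = -1
  -3 + 3 = 0
  -3 + 7 = 4
  -3 + 10 = 7
  0 + 2 = 2
  0 + 3 = 3
  0 + 7 = 7
  0 + 10 = 10
  2 + 3 = 5
  2 + 7 = 9
  2 + 10 = 12
  3 + 7 = 10
  3 + 10 = 13
  7 + 10 = 17
Collected distinct sums: {-8, -5, -3, -2, -1, 0, 2, 3, 4, 5, 7, 9, 10, 12, 13, 17}
|A +̂ A| = 16
(Reference bound: |A +̂ A| ≥ 2|A| - 3 for |A| ≥ 2, with |A| = 7 giving ≥ 11.)

|A +̂ A| = 16


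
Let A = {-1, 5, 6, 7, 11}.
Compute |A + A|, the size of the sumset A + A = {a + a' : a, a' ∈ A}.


A + A = {a + a' : a, a' ∈ A}; |A| = 5.
General bounds: 2|A| - 1 ≤ |A + A| ≤ |A|(|A|+1)/2, i.e. 9 ≤ |A + A| ≤ 15.
Lower bound 2|A|-1 is attained iff A is an arithmetic progression.
Enumerate sums a + a' for a ≤ a' (symmetric, so this suffices):
a = -1: -1+-1=-2, -1+5=4, -1+6=5, -1+7=6, -1+11=10
a = 5: 5+5=10, 5+6=11, 5+7=12, 5+11=16
a = 6: 6+6=12, 6+7=13, 6+11=17
a = 7: 7+7=14, 7+11=18
a = 11: 11+11=22
Distinct sums: {-2, 4, 5, 6, 10, 11, 12, 13, 14, 16, 17, 18, 22}
|A + A| = 13

|A + A| = 13


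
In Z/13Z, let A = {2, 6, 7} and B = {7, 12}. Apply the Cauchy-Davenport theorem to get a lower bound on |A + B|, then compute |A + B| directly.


Cauchy-Davenport: |A + B| ≥ min(p, |A| + |B| - 1) for A, B nonempty in Z/pZ.
|A| = 3, |B| = 2, p = 13.
CD lower bound = min(13, 3 + 2 - 1) = min(13, 4) = 4.
Compute A + B mod 13 directly:
a = 2: 2+7=9, 2+12=1
a = 6: 6+7=0, 6+12=5
a = 7: 7+7=1, 7+12=6
A + B = {0, 1, 5, 6, 9}, so |A + B| = 5.
Verify: 5 ≥ 4? Yes ✓.

CD lower bound = 4, actual |A + B| = 5.


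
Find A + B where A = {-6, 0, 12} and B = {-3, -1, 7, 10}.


A + B = {a + b : a ∈ A, b ∈ B}.
Enumerate all |A|·|B| = 3·4 = 12 pairs (a, b) and collect distinct sums.
a = -6: -6+-3=-9, -6+-1=-7, -6+7=1, -6+10=4
a = 0: 0+-3=-3, 0+-1=-1, 0+7=7, 0+10=10
a = 12: 12+-3=9, 12+-1=11, 12+7=19, 12+10=22
Collecting distinct sums: A + B = {-9, -7, -3, -1, 1, 4, 7, 9, 10, 11, 19, 22}
|A + B| = 12

A + B = {-9, -7, -3, -1, 1, 4, 7, 9, 10, 11, 19, 22}


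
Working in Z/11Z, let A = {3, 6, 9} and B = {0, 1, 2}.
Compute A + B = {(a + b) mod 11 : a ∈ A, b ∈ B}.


Work in Z/11Z: reduce every sum a + b modulo 11.
Enumerate all 9 pairs:
a = 3: 3+0=3, 3+1=4, 3+2=5
a = 6: 6+0=6, 6+1=7, 6+2=8
a = 9: 9+0=9, 9+1=10, 9+2=0
Distinct residues collected: {0, 3, 4, 5, 6, 7, 8, 9, 10}
|A + B| = 9 (out of 11 total residues).

A + B = {0, 3, 4, 5, 6, 7, 8, 9, 10}


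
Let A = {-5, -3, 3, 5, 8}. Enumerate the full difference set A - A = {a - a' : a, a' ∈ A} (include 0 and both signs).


A - A = {a - a' : a, a' ∈ A}.
Compute a - a' for each ordered pair (a, a'):
a = -5: -5--5=0, -5--3=-2, -5-3=-8, -5-5=-10, -5-8=-13
a = -3: -3--5=2, -3--3=0, -3-3=-6, -3-5=-8, -3-8=-11
a = 3: 3--5=8, 3--3=6, 3-3=0, 3-5=-2, 3-8=-5
a = 5: 5--5=10, 5--3=8, 5-3=2, 5-5=0, 5-8=-3
a = 8: 8--5=13, 8--3=11, 8-3=5, 8-5=3, 8-8=0
Collecting distinct values (and noting 0 appears from a-a):
A - A = {-13, -11, -10, -8, -6, -5, -3, -2, 0, 2, 3, 5, 6, 8, 10, 11, 13}
|A - A| = 17

A - A = {-13, -11, -10, -8, -6, -5, -3, -2, 0, 2, 3, 5, 6, 8, 10, 11, 13}


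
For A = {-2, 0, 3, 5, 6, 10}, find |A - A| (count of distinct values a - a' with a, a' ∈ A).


A - A = {a - a' : a, a' ∈ A}; |A| = 6.
Bounds: 2|A|-1 ≤ |A - A| ≤ |A|² - |A| + 1, i.e. 11 ≤ |A - A| ≤ 31.
Note: 0 ∈ A - A always (from a - a). The set is symmetric: if d ∈ A - A then -d ∈ A - A.
Enumerate nonzero differences d = a - a' with a > a' (then include -d):
Positive differences: {1, 2, 3, 4, 5, 6, 7, 8, 10, 12}
Full difference set: {0} ∪ (positive diffs) ∪ (negative diffs).
|A - A| = 1 + 2·10 = 21 (matches direct enumeration: 21).

|A - A| = 21


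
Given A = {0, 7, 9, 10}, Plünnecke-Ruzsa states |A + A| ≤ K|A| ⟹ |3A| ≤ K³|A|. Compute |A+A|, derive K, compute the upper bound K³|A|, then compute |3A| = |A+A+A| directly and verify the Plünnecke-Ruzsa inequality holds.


|A| = 4.
Step 1: Compute A + A by enumerating all 16 pairs.
A + A = {0, 7, 9, 10, 14, 16, 17, 18, 19, 20}, so |A + A| = 10.
Step 2: Doubling constant K = |A + A|/|A| = 10/4 = 10/4 ≈ 2.5000.
Step 3: Plünnecke-Ruzsa gives |3A| ≤ K³·|A| = (2.5000)³ · 4 ≈ 62.5000.
Step 4: Compute 3A = A + A + A directly by enumerating all triples (a,b,c) ∈ A³; |3A| = 19.
Step 5: Check 19 ≤ 62.5000? Yes ✓.

K = 10/4, Plünnecke-Ruzsa bound K³|A| ≈ 62.5000, |3A| = 19, inequality holds.


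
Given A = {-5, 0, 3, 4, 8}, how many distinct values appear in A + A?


A + A = {a + a' : a, a' ∈ A}; |A| = 5.
General bounds: 2|A| - 1 ≤ |A + A| ≤ |A|(|A|+1)/2, i.e. 9 ≤ |A + A| ≤ 15.
Lower bound 2|A|-1 is attained iff A is an arithmetic progression.
Enumerate sums a + a' for a ≤ a' (symmetric, so this suffices):
a = -5: -5+-5=-10, -5+0=-5, -5+3=-2, -5+4=-1, -5+8=3
a = 0: 0+0=0, 0+3=3, 0+4=4, 0+8=8
a = 3: 3+3=6, 3+4=7, 3+8=11
a = 4: 4+4=8, 4+8=12
a = 8: 8+8=16
Distinct sums: {-10, -5, -2, -1, 0, 3, 4, 6, 7, 8, 11, 12, 16}
|A + A| = 13

|A + A| = 13


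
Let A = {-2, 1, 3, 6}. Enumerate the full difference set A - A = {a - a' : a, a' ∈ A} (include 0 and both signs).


A - A = {a - a' : a, a' ∈ A}.
Compute a - a' for each ordered pair (a, a'):
a = -2: -2--2=0, -2-1=-3, -2-3=-5, -2-6=-8
a = 1: 1--2=3, 1-1=0, 1-3=-2, 1-6=-5
a = 3: 3--2=5, 3-1=2, 3-3=0, 3-6=-3
a = 6: 6--2=8, 6-1=5, 6-3=3, 6-6=0
Collecting distinct values (and noting 0 appears from a-a):
A - A = {-8, -5, -3, -2, 0, 2, 3, 5, 8}
|A - A| = 9

A - A = {-8, -5, -3, -2, 0, 2, 3, 5, 8}


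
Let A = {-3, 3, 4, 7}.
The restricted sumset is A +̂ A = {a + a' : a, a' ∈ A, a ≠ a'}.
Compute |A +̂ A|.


Restricted sumset: A +̂ A = {a + a' : a ∈ A, a' ∈ A, a ≠ a'}.
Equivalently, take A + A and drop any sum 2a that is achievable ONLY as a + a for a ∈ A (i.e. sums representable only with equal summands).
Enumerate pairs (a, a') with a < a' (symmetric, so each unordered pair gives one sum; this covers all a ≠ a'):
  -3 + 3 = 0
  -3 + 4 = 1
  -3 + 7 = 4
  3 + 4 = 7
  3 + 7 = 10
  4 + 7 = 11
Collected distinct sums: {0, 1, 4, 7, 10, 11}
|A +̂ A| = 6
(Reference bound: |A +̂ A| ≥ 2|A| - 3 for |A| ≥ 2, with |A| = 4 giving ≥ 5.)

|A +̂ A| = 6


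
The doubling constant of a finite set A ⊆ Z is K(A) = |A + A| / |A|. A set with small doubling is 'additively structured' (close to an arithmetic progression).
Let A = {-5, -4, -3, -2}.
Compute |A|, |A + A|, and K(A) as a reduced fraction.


|A| = 4.
Compute A + A by enumerating all 16 pairs.
A + A = {-10, -9, -8, -7, -6, -5, -4}, so |A + A| = 7.
K = |A + A| / |A| = 7/4 (already in lowest terms) ≈ 1.7500.
Reference: AP of size 4 gives K = 7/4 ≈ 1.7500; a fully generic set of size 4 gives K ≈ 2.5000.

|A| = 4, |A + A| = 7, K = 7/4.


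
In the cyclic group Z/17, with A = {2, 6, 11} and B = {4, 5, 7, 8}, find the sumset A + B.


Work in Z/17Z: reduce every sum a + b modulo 17.
Enumerate all 12 pairs:
a = 2: 2+4=6, 2+5=7, 2+7=9, 2+8=10
a = 6: 6+4=10, 6+5=11, 6+7=13, 6+8=14
a = 11: 11+4=15, 11+5=16, 11+7=1, 11+8=2
Distinct residues collected: {1, 2, 6, 7, 9, 10, 11, 13, 14, 15, 16}
|A + B| = 11 (out of 17 total residues).

A + B = {1, 2, 6, 7, 9, 10, 11, 13, 14, 15, 16}


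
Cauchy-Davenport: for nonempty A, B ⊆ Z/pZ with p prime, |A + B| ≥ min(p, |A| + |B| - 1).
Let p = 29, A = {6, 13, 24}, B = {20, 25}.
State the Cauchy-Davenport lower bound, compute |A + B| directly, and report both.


Cauchy-Davenport: |A + B| ≥ min(p, |A| + |B| - 1) for A, B nonempty in Z/pZ.
|A| = 3, |B| = 2, p = 29.
CD lower bound = min(29, 3 + 2 - 1) = min(29, 4) = 4.
Compute A + B mod 29 directly:
a = 6: 6+20=26, 6+25=2
a = 13: 13+20=4, 13+25=9
a = 24: 24+20=15, 24+25=20
A + B = {2, 4, 9, 15, 20, 26}, so |A + B| = 6.
Verify: 6 ≥ 4? Yes ✓.

CD lower bound = 4, actual |A + B| = 6.


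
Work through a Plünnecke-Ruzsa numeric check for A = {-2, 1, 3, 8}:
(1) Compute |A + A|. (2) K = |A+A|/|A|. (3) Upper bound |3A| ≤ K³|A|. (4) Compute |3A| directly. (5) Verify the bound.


|A| = 4.
Step 1: Compute A + A by enumerating all 16 pairs.
A + A = {-4, -1, 1, 2, 4, 6, 9, 11, 16}, so |A + A| = 9.
Step 2: Doubling constant K = |A + A|/|A| = 9/4 = 9/4 ≈ 2.2500.
Step 3: Plünnecke-Ruzsa gives |3A| ≤ K³·|A| = (2.2500)³ · 4 ≈ 45.5625.
Step 4: Compute 3A = A + A + A directly by enumerating all triples (a,b,c) ∈ A³; |3A| = 16.
Step 5: Check 16 ≤ 45.5625? Yes ✓.

K = 9/4, Plünnecke-Ruzsa bound K³|A| ≈ 45.5625, |3A| = 16, inequality holds.


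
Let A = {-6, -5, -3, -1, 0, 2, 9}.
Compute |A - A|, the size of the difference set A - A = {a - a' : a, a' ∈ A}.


A - A = {a - a' : a, a' ∈ A}; |A| = 7.
Bounds: 2|A|-1 ≤ |A - A| ≤ |A|² - |A| + 1, i.e. 13 ≤ |A - A| ≤ 43.
Note: 0 ∈ A - A always (from a - a). The set is symmetric: if d ∈ A - A then -d ∈ A - A.
Enumerate nonzero differences d = a - a' with a > a' (then include -d):
Positive differences: {1, 2, 3, 4, 5, 6, 7, 8, 9, 10, 12, 14, 15}
Full difference set: {0} ∪ (positive diffs) ∪ (negative diffs).
|A - A| = 1 + 2·13 = 27 (matches direct enumeration: 27).

|A - A| = 27


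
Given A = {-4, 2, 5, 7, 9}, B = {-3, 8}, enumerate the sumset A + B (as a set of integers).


A + B = {a + b : a ∈ A, b ∈ B}.
Enumerate all |A|·|B| = 5·2 = 10 pairs (a, b) and collect distinct sums.
a = -4: -4+-3=-7, -4+8=4
a = 2: 2+-3=-1, 2+8=10
a = 5: 5+-3=2, 5+8=13
a = 7: 7+-3=4, 7+8=15
a = 9: 9+-3=6, 9+8=17
Collecting distinct sums: A + B = {-7, -1, 2, 4, 6, 10, 13, 15, 17}
|A + B| = 9

A + B = {-7, -1, 2, 4, 6, 10, 13, 15, 17}


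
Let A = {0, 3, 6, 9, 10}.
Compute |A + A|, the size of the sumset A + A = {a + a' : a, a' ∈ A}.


A + A = {a + a' : a, a' ∈ A}; |A| = 5.
General bounds: 2|A| - 1 ≤ |A + A| ≤ |A|(|A|+1)/2, i.e. 9 ≤ |A + A| ≤ 15.
Lower bound 2|A|-1 is attained iff A is an arithmetic progression.
Enumerate sums a + a' for a ≤ a' (symmetric, so this suffices):
a = 0: 0+0=0, 0+3=3, 0+6=6, 0+9=9, 0+10=10
a = 3: 3+3=6, 3+6=9, 3+9=12, 3+10=13
a = 6: 6+6=12, 6+9=15, 6+10=16
a = 9: 9+9=18, 9+10=19
a = 10: 10+10=20
Distinct sums: {0, 3, 6, 9, 10, 12, 13, 15, 16, 18, 19, 20}
|A + A| = 12

|A + A| = 12


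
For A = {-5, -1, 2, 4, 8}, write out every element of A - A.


A - A = {a - a' : a, a' ∈ A}.
Compute a - a' for each ordered pair (a, a'):
a = -5: -5--5=0, -5--1=-4, -5-2=-7, -5-4=-9, -5-8=-13
a = -1: -1--5=4, -1--1=0, -1-2=-3, -1-4=-5, -1-8=-9
a = 2: 2--5=7, 2--1=3, 2-2=0, 2-4=-2, 2-8=-6
a = 4: 4--5=9, 4--1=5, 4-2=2, 4-4=0, 4-8=-4
a = 8: 8--5=13, 8--1=9, 8-2=6, 8-4=4, 8-8=0
Collecting distinct values (and noting 0 appears from a-a):
A - A = {-13, -9, -7, -6, -5, -4, -3, -2, 0, 2, 3, 4, 5, 6, 7, 9, 13}
|A - A| = 17

A - A = {-13, -9, -7, -6, -5, -4, -3, -2, 0, 2, 3, 4, 5, 6, 7, 9, 13}


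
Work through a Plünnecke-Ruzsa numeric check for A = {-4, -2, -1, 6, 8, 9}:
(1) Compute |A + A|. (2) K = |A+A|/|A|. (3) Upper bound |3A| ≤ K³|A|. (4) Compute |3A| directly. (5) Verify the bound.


|A| = 6.
Step 1: Compute A + A by enumerating all 36 pairs.
A + A = {-8, -6, -5, -4, -3, -2, 2, 4, 5, 6, 7, 8, 12, 14, 15, 16, 17, 18}, so |A + A| = 18.
Step 2: Doubling constant K = |A + A|/|A| = 18/6 = 18/6 ≈ 3.0000.
Step 3: Plünnecke-Ruzsa gives |3A| ≤ K³·|A| = (3.0000)³ · 6 ≈ 162.0000.
Step 4: Compute 3A = A + A + A directly by enumerating all triples (a,b,c) ∈ A³; |3A| = 36.
Step 5: Check 36 ≤ 162.0000? Yes ✓.

K = 18/6, Plünnecke-Ruzsa bound K³|A| ≈ 162.0000, |3A| = 36, inequality holds.


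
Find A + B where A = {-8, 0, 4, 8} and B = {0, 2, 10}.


A + B = {a + b : a ∈ A, b ∈ B}.
Enumerate all |A|·|B| = 4·3 = 12 pairs (a, b) and collect distinct sums.
a = -8: -8+0=-8, -8+2=-6, -8+10=2
a = 0: 0+0=0, 0+2=2, 0+10=10
a = 4: 4+0=4, 4+2=6, 4+10=14
a = 8: 8+0=8, 8+2=10, 8+10=18
Collecting distinct sums: A + B = {-8, -6, 0, 2, 4, 6, 8, 10, 14, 18}
|A + B| = 10

A + B = {-8, -6, 0, 2, 4, 6, 8, 10, 14, 18}


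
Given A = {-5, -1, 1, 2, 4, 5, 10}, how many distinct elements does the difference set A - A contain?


A - A = {a - a' : a, a' ∈ A}; |A| = 7.
Bounds: 2|A|-1 ≤ |A - A| ≤ |A|² - |A| + 1, i.e. 13 ≤ |A - A| ≤ 43.
Note: 0 ∈ A - A always (from a - a). The set is symmetric: if d ∈ A - A then -d ∈ A - A.
Enumerate nonzero differences d = a - a' with a > a' (then include -d):
Positive differences: {1, 2, 3, 4, 5, 6, 7, 8, 9, 10, 11, 15}
Full difference set: {0} ∪ (positive diffs) ∪ (negative diffs).
|A - A| = 1 + 2·12 = 25 (matches direct enumeration: 25).

|A - A| = 25


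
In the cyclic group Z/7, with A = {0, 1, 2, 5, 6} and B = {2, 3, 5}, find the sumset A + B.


Work in Z/7Z: reduce every sum a + b modulo 7.
Enumerate all 15 pairs:
a = 0: 0+2=2, 0+3=3, 0+5=5
a = 1: 1+2=3, 1+3=4, 1+5=6
a = 2: 2+2=4, 2+3=5, 2+5=0
a = 5: 5+2=0, 5+3=1, 5+5=3
a = 6: 6+2=1, 6+3=2, 6+5=4
Distinct residues collected: {0, 1, 2, 3, 4, 5, 6}
|A + B| = 7 (out of 7 total residues).

A + B = {0, 1, 2, 3, 4, 5, 6}


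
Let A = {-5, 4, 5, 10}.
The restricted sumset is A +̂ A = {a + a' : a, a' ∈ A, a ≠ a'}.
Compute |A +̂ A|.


Restricted sumset: A +̂ A = {a + a' : a ∈ A, a' ∈ A, a ≠ a'}.
Equivalently, take A + A and drop any sum 2a that is achievable ONLY as a + a for a ∈ A (i.e. sums representable only with equal summands).
Enumerate pairs (a, a') with a < a' (symmetric, so each unordered pair gives one sum; this covers all a ≠ a'):
  -5 + 4 = -1
  -5 + 5 = 0
  -5 + 10 = 5
  4 + 5 = 9
  4 + 10 = 14
  5 + 10 = 15
Collected distinct sums: {-1, 0, 5, 9, 14, 15}
|A +̂ A| = 6
(Reference bound: |A +̂ A| ≥ 2|A| - 3 for |A| ≥ 2, with |A| = 4 giving ≥ 5.)

|A +̂ A| = 6


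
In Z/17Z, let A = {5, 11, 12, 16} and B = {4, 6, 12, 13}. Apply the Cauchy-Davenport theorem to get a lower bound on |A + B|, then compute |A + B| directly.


Cauchy-Davenport: |A + B| ≥ min(p, |A| + |B| - 1) for A, B nonempty in Z/pZ.
|A| = 4, |B| = 4, p = 17.
CD lower bound = min(17, 4 + 4 - 1) = min(17, 7) = 7.
Compute A + B mod 17 directly:
a = 5: 5+4=9, 5+6=11, 5+12=0, 5+13=1
a = 11: 11+4=15, 11+6=0, 11+12=6, 11+13=7
a = 12: 12+4=16, 12+6=1, 12+12=7, 12+13=8
a = 16: 16+4=3, 16+6=5, 16+12=11, 16+13=12
A + B = {0, 1, 3, 5, 6, 7, 8, 9, 11, 12, 15, 16}, so |A + B| = 12.
Verify: 12 ≥ 7? Yes ✓.

CD lower bound = 7, actual |A + B| = 12.
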